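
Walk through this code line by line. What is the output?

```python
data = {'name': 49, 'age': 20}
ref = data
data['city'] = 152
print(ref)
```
{'name': 49, 'age': 20, 'city': 152}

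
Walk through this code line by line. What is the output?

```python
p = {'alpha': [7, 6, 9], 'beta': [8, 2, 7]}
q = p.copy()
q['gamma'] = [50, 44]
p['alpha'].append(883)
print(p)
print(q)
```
{'alpha': [7, 6, 9, 883], 'beta': [8, 2, 7]}
{'alpha': [7, 6, 9, 883], 'beta': [8, 2, 7], 'gamma': [50, 44]}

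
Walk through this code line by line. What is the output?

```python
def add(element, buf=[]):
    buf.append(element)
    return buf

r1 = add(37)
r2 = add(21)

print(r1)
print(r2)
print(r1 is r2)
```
[37, 21]
[37, 21]
True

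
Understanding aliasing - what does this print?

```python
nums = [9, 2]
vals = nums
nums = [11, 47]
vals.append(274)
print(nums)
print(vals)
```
[11, 47]
[9, 2, 274]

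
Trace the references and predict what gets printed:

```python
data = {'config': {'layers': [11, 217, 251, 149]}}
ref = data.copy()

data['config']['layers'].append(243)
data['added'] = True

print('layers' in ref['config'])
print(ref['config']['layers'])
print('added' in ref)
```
True
[11, 217, 251, 149, 243]
False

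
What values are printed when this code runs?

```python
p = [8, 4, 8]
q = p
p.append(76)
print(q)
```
[8, 4, 8, 76]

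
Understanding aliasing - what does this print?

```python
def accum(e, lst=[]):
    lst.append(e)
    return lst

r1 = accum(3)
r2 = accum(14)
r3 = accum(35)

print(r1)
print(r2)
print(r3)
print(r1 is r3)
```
[3, 14, 35]
[3, 14, 35]
[3, 14, 35]
True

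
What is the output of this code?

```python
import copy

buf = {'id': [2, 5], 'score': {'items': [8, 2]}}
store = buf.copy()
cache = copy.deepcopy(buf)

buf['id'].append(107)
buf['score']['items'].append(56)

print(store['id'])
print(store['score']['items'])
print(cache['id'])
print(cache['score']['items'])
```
[2, 5, 107]
[8, 2, 56]
[2, 5]
[8, 2]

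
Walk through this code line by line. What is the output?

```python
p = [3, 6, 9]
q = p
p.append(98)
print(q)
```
[3, 6, 9, 98]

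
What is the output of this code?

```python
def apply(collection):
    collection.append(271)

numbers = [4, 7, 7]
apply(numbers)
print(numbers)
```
[4, 7, 7, 271]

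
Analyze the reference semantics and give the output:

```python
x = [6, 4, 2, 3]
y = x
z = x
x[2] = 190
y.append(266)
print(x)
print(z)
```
[6, 4, 190, 3, 266]
[6, 4, 190, 3, 266]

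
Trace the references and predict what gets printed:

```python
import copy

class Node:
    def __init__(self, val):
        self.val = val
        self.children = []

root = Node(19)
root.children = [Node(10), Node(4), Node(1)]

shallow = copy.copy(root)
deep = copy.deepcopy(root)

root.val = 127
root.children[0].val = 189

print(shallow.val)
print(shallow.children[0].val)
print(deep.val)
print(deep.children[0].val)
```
19
189
19
10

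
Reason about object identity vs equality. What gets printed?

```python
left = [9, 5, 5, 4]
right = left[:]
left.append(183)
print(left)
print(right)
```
[9, 5, 5, 4, 183]
[9, 5, 5, 4]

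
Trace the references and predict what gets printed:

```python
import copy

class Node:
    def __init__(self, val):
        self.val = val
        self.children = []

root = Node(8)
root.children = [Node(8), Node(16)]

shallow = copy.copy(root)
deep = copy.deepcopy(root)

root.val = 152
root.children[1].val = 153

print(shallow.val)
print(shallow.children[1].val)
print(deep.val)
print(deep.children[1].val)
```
8
153
8
16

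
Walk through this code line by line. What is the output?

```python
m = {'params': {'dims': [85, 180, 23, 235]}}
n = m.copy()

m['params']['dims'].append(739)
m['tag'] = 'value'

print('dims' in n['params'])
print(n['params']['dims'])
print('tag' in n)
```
True
[85, 180, 23, 235, 739]
False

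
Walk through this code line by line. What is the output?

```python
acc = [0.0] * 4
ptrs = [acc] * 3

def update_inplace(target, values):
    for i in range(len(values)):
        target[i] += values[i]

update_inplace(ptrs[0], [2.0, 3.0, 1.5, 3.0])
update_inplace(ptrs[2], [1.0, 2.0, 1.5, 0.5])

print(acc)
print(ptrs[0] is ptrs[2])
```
[3.0, 5.0, 3.0, 3.5]
True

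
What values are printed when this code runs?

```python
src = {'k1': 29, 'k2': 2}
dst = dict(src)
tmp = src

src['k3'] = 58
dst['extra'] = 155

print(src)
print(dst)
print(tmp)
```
{'k1': 29, 'k2': 2, 'k3': 58}
{'k1': 29, 'k2': 2, 'extra': 155}
{'k1': 29, 'k2': 2, 'k3': 58}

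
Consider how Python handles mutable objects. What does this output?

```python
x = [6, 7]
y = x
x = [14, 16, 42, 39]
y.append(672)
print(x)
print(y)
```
[14, 16, 42, 39]
[6, 7, 672]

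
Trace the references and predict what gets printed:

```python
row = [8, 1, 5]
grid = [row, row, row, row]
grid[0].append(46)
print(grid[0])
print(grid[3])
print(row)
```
[8, 1, 5, 46]
[8, 1, 5, 46]
[8, 1, 5, 46]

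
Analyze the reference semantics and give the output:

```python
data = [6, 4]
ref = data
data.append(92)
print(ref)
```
[6, 4, 92]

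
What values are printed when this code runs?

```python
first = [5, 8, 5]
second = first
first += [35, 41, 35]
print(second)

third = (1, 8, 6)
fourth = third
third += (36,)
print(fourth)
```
[5, 8, 5, 35, 41, 35]
(1, 8, 6)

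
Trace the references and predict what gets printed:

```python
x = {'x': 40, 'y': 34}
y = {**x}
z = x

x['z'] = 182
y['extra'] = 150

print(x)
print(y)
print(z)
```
{'x': 40, 'y': 34, 'z': 182}
{'x': 40, 'y': 34, 'extra': 150}
{'x': 40, 'y': 34, 'z': 182}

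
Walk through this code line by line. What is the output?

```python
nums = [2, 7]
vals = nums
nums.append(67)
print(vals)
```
[2, 7, 67]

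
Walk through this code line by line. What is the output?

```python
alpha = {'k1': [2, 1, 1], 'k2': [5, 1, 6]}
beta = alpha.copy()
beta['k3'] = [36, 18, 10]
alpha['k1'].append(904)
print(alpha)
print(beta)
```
{'k1': [2, 1, 1, 904], 'k2': [5, 1, 6]}
{'k1': [2, 1, 1, 904], 'k2': [5, 1, 6], 'k3': [36, 18, 10]}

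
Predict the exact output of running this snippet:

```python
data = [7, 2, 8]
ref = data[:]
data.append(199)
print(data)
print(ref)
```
[7, 2, 8, 199]
[7, 2, 8]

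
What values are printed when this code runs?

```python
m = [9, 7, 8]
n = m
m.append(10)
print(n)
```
[9, 7, 8, 10]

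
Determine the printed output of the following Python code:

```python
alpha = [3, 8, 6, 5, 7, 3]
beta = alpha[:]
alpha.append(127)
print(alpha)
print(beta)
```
[3, 8, 6, 5, 7, 3, 127]
[3, 8, 6, 5, 7, 3]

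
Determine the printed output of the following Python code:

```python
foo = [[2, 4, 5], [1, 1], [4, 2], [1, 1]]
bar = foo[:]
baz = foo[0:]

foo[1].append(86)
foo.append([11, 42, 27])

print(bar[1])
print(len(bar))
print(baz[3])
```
[1, 1, 86]
4
[1, 1]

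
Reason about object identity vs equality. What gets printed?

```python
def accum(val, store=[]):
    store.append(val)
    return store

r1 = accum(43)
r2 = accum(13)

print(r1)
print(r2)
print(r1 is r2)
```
[43, 13]
[43, 13]
True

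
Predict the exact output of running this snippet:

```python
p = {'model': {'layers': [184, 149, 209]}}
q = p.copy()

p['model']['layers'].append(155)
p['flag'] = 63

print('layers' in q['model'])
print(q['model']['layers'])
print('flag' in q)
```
True
[184, 149, 209, 155]
False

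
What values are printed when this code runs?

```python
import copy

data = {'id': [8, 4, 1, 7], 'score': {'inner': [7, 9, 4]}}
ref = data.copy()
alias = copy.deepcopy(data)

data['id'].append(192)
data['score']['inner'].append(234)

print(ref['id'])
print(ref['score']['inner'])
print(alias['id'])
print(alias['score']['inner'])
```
[8, 4, 1, 7, 192]
[7, 9, 4, 234]
[8, 4, 1, 7]
[7, 9, 4]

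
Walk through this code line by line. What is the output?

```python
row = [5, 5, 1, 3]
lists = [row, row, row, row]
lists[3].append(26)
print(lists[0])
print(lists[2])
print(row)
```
[5, 5, 1, 3, 26]
[5, 5, 1, 3, 26]
[5, 5, 1, 3, 26]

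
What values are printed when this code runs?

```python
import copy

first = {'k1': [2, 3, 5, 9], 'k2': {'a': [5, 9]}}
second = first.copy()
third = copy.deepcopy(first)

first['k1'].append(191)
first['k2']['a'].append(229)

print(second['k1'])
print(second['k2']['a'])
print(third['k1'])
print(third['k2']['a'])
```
[2, 3, 5, 9, 191]
[5, 9, 229]
[2, 3, 5, 9]
[5, 9]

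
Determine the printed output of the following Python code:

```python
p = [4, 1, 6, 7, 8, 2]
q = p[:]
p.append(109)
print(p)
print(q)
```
[4, 1, 6, 7, 8, 2, 109]
[4, 1, 6, 7, 8, 2]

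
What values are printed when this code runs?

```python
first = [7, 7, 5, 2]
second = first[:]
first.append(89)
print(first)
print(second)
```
[7, 7, 5, 2, 89]
[7, 7, 5, 2]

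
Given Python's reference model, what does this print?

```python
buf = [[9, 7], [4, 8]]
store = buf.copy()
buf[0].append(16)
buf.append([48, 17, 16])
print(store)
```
[[9, 7, 16], [4, 8]]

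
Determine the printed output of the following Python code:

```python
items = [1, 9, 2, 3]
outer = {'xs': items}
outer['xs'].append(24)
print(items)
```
[1, 9, 2, 3, 24]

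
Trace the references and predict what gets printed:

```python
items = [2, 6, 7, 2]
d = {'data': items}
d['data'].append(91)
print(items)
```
[2, 6, 7, 2, 91]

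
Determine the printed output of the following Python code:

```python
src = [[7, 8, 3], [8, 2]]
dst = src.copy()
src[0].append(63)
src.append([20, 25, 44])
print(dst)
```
[[7, 8, 3, 63], [8, 2]]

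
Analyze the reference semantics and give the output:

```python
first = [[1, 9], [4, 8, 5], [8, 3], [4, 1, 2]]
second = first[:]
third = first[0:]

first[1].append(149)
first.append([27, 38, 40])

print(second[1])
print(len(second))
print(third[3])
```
[4, 8, 5, 149]
4
[4, 1, 2]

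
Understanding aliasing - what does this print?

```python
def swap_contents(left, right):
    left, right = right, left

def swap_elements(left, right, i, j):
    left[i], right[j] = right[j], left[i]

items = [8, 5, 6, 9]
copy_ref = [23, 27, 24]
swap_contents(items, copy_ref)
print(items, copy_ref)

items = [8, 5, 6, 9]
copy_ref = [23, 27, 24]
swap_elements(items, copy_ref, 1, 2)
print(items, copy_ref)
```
[8, 5, 6, 9] [23, 27, 24]
[8, 24, 6, 9] [23, 27, 5]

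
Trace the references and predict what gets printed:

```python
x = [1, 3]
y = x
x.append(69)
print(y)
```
[1, 3, 69]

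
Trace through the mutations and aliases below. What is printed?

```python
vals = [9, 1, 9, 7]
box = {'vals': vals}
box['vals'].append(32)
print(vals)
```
[9, 1, 9, 7, 32]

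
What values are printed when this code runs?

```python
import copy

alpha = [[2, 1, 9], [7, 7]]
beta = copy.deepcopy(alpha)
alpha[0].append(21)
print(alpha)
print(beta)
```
[[2, 1, 9, 21], [7, 7]]
[[2, 1, 9], [7, 7]]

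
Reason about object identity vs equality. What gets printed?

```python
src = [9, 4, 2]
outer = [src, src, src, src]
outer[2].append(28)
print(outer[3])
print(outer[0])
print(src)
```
[9, 4, 2, 28]
[9, 4, 2, 28]
[9, 4, 2, 28]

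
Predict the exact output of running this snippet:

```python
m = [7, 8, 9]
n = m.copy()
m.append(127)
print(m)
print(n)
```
[7, 8, 9, 127]
[7, 8, 9]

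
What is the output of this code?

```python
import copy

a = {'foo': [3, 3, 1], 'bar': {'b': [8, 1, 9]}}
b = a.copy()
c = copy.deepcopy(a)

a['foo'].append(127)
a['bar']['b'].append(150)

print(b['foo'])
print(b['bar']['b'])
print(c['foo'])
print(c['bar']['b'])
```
[3, 3, 1, 127]
[8, 1, 9, 150]
[3, 3, 1]
[8, 1, 9]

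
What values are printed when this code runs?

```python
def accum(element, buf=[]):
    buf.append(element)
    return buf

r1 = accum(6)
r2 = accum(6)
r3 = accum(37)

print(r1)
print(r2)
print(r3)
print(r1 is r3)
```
[6, 6, 37]
[6, 6, 37]
[6, 6, 37]
True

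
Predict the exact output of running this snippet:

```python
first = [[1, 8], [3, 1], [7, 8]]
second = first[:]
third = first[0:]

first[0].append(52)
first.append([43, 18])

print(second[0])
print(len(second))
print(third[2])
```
[1, 8, 52]
3
[7, 8]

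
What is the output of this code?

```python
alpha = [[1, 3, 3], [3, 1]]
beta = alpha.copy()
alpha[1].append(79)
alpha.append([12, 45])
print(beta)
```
[[1, 3, 3], [3, 1, 79]]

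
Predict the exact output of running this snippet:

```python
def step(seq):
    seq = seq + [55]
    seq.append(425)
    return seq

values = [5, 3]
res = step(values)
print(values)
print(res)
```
[5, 3]
[5, 3, 55, 425]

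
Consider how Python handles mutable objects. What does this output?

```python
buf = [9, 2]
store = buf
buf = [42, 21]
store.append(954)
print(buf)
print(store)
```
[42, 21]
[9, 2, 954]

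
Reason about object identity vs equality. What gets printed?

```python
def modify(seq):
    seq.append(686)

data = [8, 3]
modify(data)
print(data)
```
[8, 3, 686]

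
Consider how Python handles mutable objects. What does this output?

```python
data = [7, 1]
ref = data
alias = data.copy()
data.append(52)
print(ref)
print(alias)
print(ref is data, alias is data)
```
[7, 1, 52]
[7, 1]
True False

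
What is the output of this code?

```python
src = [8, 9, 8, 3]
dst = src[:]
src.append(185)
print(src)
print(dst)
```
[8, 9, 8, 3, 185]
[8, 9, 8, 3]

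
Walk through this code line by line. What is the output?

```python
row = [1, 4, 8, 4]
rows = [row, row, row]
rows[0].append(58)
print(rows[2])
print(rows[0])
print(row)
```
[1, 4, 8, 4, 58]
[1, 4, 8, 4, 58]
[1, 4, 8, 4, 58]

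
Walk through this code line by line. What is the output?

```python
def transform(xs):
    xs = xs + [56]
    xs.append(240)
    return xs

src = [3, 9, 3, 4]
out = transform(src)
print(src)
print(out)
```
[3, 9, 3, 4]
[3, 9, 3, 4, 56, 240]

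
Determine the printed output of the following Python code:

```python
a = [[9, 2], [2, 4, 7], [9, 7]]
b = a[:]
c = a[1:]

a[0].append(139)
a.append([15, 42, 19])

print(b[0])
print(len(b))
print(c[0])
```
[9, 2, 139]
3
[2, 4, 7]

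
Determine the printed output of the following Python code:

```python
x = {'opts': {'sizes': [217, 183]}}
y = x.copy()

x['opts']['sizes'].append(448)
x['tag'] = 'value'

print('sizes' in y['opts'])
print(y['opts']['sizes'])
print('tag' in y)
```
True
[217, 183, 448]
False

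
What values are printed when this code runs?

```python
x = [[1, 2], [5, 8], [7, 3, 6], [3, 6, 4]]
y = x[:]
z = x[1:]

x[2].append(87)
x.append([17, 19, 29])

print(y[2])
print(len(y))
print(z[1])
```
[7, 3, 6, 87]
4
[7, 3, 6, 87]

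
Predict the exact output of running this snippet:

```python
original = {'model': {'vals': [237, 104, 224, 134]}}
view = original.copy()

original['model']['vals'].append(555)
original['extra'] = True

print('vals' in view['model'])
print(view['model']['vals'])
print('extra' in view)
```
True
[237, 104, 224, 134, 555]
False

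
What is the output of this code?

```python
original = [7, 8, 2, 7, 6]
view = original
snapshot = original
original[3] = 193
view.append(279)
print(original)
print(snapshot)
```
[7, 8, 2, 193, 6, 279]
[7, 8, 2, 193, 6, 279]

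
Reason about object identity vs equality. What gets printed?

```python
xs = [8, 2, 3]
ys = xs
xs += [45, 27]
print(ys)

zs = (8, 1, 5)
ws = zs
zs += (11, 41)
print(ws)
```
[8, 2, 3, 45, 27]
(8, 1, 5)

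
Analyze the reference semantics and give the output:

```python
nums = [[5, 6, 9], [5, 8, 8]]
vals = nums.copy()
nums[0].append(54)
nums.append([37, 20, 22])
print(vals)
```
[[5, 6, 9, 54], [5, 8, 8]]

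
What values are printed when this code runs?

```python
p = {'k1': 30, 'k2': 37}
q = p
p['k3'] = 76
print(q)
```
{'k1': 30, 'k2': 37, 'k3': 76}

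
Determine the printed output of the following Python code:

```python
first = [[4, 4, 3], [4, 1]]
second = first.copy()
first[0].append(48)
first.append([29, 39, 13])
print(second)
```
[[4, 4, 3, 48], [4, 1]]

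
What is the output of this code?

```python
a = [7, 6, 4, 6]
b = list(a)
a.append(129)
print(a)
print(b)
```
[7, 6, 4, 6, 129]
[7, 6, 4, 6]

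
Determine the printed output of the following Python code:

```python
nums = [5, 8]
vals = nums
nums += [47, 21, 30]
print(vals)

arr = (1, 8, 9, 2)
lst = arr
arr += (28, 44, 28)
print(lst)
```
[5, 8, 47, 21, 30]
(1, 8, 9, 2)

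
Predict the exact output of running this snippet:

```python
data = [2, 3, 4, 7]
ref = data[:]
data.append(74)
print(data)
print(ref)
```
[2, 3, 4, 7, 74]
[2, 3, 4, 7]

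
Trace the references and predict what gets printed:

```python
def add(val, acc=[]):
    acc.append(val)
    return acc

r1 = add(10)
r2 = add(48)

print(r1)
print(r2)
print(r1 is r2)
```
[10, 48]
[10, 48]
True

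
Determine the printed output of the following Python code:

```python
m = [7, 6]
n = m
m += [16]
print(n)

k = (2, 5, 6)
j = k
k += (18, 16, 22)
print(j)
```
[7, 6, 16]
(2, 5, 6)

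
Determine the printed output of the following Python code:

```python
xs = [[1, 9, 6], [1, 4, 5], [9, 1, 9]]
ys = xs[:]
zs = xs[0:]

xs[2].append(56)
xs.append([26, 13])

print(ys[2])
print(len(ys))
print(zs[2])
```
[9, 1, 9, 56]
3
[9, 1, 9, 56]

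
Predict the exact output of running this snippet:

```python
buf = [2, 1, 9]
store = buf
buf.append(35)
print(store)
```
[2, 1, 9, 35]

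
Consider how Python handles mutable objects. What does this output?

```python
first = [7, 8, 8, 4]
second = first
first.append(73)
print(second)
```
[7, 8, 8, 4, 73]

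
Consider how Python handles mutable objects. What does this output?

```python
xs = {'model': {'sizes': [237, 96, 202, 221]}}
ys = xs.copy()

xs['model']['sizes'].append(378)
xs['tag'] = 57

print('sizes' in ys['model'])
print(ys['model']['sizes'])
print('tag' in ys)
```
True
[237, 96, 202, 221, 378]
False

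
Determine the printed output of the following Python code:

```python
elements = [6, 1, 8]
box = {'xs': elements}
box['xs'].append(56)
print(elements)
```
[6, 1, 8, 56]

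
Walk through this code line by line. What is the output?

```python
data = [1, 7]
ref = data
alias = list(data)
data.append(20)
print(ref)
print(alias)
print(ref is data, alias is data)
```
[1, 7, 20]
[1, 7]
True False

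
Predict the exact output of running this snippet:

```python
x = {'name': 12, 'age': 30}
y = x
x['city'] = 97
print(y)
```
{'name': 12, 'age': 30, 'city': 97}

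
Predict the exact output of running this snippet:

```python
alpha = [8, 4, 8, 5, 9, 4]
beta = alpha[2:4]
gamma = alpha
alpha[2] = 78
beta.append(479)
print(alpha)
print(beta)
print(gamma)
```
[8, 4, 78, 5, 9, 4]
[8, 5, 479]
[8, 4, 78, 5, 9, 4]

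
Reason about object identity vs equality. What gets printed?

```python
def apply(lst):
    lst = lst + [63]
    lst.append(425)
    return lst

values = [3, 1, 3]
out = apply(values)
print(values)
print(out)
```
[3, 1, 3]
[3, 1, 3, 63, 425]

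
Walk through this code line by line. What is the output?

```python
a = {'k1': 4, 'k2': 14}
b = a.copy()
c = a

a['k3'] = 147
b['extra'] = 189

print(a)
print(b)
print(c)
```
{'k1': 4, 'k2': 14, 'k3': 147}
{'k1': 4, 'k2': 14, 'extra': 189}
{'k1': 4, 'k2': 14, 'k3': 147}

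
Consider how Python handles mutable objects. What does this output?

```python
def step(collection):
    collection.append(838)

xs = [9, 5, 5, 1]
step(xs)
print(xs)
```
[9, 5, 5, 1, 838]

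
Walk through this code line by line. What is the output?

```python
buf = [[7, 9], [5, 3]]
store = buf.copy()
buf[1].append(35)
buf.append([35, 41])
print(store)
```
[[7, 9], [5, 3, 35]]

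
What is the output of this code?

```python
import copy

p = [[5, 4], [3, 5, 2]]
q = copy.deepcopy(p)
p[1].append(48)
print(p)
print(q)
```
[[5, 4], [3, 5, 2, 48]]
[[5, 4], [3, 5, 2]]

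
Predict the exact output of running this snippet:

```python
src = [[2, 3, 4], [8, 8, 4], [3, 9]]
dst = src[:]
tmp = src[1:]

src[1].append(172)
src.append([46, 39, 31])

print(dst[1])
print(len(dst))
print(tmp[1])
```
[8, 8, 4, 172]
3
[3, 9]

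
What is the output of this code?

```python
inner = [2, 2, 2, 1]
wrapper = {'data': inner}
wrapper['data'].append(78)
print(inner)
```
[2, 2, 2, 1, 78]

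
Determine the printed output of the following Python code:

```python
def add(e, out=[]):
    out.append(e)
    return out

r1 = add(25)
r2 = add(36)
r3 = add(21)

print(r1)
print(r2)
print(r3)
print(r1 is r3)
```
[25, 36, 21]
[25, 36, 21]
[25, 36, 21]
True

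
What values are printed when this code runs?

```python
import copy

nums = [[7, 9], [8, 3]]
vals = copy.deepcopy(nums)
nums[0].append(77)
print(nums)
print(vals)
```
[[7, 9, 77], [8, 3]]
[[7, 9], [8, 3]]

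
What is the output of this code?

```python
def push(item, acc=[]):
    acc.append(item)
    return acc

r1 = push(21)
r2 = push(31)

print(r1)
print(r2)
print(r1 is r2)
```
[21, 31]
[21, 31]
True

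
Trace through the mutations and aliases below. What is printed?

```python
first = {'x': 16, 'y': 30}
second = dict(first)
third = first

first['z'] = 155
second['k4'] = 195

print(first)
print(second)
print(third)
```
{'x': 16, 'y': 30, 'z': 155}
{'x': 16, 'y': 30, 'k4': 195}
{'x': 16, 'y': 30, 'z': 155}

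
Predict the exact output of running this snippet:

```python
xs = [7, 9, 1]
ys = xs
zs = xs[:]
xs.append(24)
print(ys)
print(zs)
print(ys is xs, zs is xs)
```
[7, 9, 1, 24]
[7, 9, 1]
True False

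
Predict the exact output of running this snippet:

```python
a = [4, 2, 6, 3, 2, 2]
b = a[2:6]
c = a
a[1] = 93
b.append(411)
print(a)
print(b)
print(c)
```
[4, 93, 6, 3, 2, 2]
[6, 3, 2, 2, 411]
[4, 93, 6, 3, 2, 2]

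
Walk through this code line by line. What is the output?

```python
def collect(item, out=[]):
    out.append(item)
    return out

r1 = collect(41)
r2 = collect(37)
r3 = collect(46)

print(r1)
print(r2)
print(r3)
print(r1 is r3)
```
[41, 37, 46]
[41, 37, 46]
[41, 37, 46]
True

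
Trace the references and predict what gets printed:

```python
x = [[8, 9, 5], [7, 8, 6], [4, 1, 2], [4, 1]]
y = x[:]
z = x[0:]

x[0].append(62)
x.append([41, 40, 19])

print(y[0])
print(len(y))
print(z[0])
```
[8, 9, 5, 62]
4
[8, 9, 5, 62]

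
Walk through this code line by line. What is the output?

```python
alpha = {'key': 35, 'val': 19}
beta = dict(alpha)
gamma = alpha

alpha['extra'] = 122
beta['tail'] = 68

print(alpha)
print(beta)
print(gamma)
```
{'key': 35, 'val': 19, 'extra': 122}
{'key': 35, 'val': 19, 'tail': 68}
{'key': 35, 'val': 19, 'extra': 122}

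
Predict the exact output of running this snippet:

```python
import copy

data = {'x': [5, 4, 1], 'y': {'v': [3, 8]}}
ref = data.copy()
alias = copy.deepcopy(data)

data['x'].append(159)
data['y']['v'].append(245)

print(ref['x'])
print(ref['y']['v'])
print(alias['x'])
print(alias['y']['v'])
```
[5, 4, 1, 159]
[3, 8, 245]
[5, 4, 1]
[3, 8]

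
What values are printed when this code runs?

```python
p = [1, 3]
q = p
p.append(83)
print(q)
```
[1, 3, 83]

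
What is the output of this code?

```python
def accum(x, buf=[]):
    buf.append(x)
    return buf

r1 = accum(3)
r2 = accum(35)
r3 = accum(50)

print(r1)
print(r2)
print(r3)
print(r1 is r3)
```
[3, 35, 50]
[3, 35, 50]
[3, 35, 50]
True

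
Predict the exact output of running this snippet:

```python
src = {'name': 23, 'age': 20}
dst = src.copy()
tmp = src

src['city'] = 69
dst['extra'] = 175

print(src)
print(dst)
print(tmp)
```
{'name': 23, 'age': 20, 'city': 69}
{'name': 23, 'age': 20, 'extra': 175}
{'name': 23, 'age': 20, 'city': 69}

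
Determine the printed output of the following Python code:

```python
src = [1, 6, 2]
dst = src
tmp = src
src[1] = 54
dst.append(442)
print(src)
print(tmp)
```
[1, 54, 2, 442]
[1, 54, 2, 442]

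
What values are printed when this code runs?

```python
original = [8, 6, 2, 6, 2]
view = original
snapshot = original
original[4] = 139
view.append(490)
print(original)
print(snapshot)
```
[8, 6, 2, 6, 139, 490]
[8, 6, 2, 6, 139, 490]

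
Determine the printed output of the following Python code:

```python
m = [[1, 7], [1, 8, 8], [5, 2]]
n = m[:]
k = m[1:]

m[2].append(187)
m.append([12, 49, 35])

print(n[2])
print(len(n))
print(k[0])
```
[5, 2, 187]
3
[1, 8, 8]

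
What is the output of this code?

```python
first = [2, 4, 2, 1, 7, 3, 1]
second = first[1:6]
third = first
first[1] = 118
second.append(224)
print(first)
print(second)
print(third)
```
[2, 118, 2, 1, 7, 3, 1]
[4, 2, 1, 7, 3, 224]
[2, 118, 2, 1, 7, 3, 1]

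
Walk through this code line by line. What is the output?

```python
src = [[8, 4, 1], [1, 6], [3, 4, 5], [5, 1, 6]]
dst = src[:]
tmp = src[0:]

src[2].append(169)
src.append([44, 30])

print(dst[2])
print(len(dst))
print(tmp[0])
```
[3, 4, 5, 169]
4
[8, 4, 1]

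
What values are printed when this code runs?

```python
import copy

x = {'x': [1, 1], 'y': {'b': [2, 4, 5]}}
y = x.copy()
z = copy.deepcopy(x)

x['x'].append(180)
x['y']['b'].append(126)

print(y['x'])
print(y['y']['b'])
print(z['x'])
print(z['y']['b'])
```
[1, 1, 180]
[2, 4, 5, 126]
[1, 1]
[2, 4, 5]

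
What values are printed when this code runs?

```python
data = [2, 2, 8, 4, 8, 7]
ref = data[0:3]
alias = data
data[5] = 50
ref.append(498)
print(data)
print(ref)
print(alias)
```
[2, 2, 8, 4, 8, 50]
[2, 2, 8, 498]
[2, 2, 8, 4, 8, 50]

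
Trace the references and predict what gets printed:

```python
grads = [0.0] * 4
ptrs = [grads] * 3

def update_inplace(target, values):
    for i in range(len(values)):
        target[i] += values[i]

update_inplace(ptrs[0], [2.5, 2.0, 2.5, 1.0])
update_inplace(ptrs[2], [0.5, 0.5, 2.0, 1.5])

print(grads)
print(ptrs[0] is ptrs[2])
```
[3.0, 2.5, 4.5, 2.5]
True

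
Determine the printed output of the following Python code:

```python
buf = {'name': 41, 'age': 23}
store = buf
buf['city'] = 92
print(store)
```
{'name': 41, 'age': 23, 'city': 92}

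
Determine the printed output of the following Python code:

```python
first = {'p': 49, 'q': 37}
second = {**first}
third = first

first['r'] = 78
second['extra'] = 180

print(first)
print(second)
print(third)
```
{'p': 49, 'q': 37, 'r': 78}
{'p': 49, 'q': 37, 'extra': 180}
{'p': 49, 'q': 37, 'r': 78}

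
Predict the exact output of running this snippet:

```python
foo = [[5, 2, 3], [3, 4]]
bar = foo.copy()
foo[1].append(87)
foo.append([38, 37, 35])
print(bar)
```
[[5, 2, 3], [3, 4, 87]]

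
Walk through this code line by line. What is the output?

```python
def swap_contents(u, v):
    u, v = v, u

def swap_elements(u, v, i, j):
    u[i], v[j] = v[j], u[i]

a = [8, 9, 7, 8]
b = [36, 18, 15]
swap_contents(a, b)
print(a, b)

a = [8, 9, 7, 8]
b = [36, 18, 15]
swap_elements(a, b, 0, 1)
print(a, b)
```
[8, 9, 7, 8] [36, 18, 15]
[18, 9, 7, 8] [36, 8, 15]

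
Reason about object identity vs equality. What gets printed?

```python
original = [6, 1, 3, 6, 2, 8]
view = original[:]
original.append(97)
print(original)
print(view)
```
[6, 1, 3, 6, 2, 8, 97]
[6, 1, 3, 6, 2, 8]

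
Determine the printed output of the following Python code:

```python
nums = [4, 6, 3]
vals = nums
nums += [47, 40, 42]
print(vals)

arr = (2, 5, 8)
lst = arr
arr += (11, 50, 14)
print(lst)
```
[4, 6, 3, 47, 40, 42]
(2, 5, 8)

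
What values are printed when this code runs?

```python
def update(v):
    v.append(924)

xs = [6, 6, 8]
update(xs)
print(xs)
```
[6, 6, 8, 924]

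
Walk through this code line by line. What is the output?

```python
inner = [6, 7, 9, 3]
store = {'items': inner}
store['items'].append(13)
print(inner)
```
[6, 7, 9, 3, 13]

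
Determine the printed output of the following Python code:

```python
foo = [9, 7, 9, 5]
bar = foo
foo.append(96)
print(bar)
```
[9, 7, 9, 5, 96]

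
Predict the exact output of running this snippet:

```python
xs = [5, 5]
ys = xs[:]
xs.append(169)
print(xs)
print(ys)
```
[5, 5, 169]
[5, 5]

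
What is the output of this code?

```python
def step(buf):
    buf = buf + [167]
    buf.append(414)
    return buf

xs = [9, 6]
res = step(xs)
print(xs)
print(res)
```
[9, 6]
[9, 6, 167, 414]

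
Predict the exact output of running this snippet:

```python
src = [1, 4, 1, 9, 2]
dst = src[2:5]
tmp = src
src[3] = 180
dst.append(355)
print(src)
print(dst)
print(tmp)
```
[1, 4, 1, 180, 2]
[1, 9, 2, 355]
[1, 4, 1, 180, 2]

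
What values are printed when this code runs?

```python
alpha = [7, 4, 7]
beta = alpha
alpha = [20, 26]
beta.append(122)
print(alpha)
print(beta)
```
[20, 26]
[7, 4, 7, 122]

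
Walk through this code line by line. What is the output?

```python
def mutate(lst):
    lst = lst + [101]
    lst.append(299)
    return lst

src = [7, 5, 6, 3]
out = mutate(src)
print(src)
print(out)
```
[7, 5, 6, 3]
[7, 5, 6, 3, 101, 299]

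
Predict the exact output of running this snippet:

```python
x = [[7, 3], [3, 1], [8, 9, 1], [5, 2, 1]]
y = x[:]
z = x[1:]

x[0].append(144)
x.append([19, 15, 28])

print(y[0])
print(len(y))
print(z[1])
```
[7, 3, 144]
4
[8, 9, 1]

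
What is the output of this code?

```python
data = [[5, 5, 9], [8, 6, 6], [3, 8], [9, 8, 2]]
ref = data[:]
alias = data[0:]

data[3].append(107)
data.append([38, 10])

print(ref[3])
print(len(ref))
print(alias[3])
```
[9, 8, 2, 107]
4
[9, 8, 2, 107]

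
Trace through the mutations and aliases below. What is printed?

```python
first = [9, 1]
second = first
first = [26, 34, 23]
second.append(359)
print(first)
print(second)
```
[26, 34, 23]
[9, 1, 359]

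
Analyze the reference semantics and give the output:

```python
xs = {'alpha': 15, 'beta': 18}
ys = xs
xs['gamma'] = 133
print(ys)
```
{'alpha': 15, 'beta': 18, 'gamma': 133}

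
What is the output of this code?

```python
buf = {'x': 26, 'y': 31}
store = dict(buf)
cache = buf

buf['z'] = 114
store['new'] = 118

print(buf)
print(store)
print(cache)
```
{'x': 26, 'y': 31, 'z': 114}
{'x': 26, 'y': 31, 'new': 118}
{'x': 26, 'y': 31, 'z': 114}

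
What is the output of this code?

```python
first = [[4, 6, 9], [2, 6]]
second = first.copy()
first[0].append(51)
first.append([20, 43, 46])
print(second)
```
[[4, 6, 9, 51], [2, 6]]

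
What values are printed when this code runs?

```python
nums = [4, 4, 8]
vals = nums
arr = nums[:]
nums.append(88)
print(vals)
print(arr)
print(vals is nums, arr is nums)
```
[4, 4, 8, 88]
[4, 4, 8]
True False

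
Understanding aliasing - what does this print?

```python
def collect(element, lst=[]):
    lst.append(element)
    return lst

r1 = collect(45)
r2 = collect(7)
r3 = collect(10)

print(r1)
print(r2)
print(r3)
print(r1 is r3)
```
[45, 7, 10]
[45, 7, 10]
[45, 7, 10]
True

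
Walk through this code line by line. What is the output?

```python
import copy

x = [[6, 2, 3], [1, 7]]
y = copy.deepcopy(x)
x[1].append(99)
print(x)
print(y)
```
[[6, 2, 3], [1, 7, 99]]
[[6, 2, 3], [1, 7]]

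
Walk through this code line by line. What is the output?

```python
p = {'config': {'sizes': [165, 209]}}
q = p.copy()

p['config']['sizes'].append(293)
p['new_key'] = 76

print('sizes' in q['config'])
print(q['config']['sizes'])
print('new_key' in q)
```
True
[165, 209, 293]
False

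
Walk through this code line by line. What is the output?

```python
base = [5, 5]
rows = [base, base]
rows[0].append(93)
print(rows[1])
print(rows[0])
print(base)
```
[5, 5, 93]
[5, 5, 93]
[5, 5, 93]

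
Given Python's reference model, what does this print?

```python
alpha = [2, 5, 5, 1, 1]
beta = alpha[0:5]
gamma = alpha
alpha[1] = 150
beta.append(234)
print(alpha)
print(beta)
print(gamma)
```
[2, 150, 5, 1, 1]
[2, 5, 5, 1, 1, 234]
[2, 150, 5, 1, 1]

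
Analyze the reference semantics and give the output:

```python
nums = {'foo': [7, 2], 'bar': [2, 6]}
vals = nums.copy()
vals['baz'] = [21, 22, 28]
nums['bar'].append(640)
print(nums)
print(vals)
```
{'foo': [7, 2], 'bar': [2, 6, 640]}
{'foo': [7, 2], 'bar': [2, 6, 640], 'baz': [21, 22, 28]}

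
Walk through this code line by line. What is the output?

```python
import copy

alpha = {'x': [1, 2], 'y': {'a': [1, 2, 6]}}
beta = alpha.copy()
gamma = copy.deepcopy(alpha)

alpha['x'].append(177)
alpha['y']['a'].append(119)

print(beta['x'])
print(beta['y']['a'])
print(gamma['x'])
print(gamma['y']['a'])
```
[1, 2, 177]
[1, 2, 6, 119]
[1, 2]
[1, 2, 6]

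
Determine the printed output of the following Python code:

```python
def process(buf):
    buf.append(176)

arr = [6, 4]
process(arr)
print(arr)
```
[6, 4, 176]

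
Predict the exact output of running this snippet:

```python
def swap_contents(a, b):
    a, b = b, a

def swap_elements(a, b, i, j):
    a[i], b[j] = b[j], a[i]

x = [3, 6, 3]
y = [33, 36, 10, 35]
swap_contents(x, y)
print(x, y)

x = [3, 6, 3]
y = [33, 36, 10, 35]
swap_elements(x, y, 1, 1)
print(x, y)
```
[3, 6, 3] [33, 36, 10, 35]
[3, 36, 3] [33, 6, 10, 35]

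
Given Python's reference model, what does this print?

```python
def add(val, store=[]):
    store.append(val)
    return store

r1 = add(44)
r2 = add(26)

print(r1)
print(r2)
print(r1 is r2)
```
[44, 26]
[44, 26]
True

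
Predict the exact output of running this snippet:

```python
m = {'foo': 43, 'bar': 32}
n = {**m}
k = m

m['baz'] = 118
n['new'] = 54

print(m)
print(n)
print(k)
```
{'foo': 43, 'bar': 32, 'baz': 118}
{'foo': 43, 'bar': 32, 'new': 54}
{'foo': 43, 'bar': 32, 'baz': 118}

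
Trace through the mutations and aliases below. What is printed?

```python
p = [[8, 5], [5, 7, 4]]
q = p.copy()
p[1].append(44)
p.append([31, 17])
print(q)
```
[[8, 5], [5, 7, 4, 44]]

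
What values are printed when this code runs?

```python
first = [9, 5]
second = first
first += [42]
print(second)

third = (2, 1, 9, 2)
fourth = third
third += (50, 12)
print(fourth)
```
[9, 5, 42]
(2, 1, 9, 2)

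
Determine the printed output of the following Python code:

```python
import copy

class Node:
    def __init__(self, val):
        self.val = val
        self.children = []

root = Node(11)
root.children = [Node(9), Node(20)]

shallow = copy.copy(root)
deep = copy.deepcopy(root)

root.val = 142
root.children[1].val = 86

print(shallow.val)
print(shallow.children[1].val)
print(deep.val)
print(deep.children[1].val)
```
11
86
11
20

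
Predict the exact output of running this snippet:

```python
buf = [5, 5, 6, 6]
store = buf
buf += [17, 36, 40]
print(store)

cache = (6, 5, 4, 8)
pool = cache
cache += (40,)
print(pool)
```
[5, 5, 6, 6, 17, 36, 40]
(6, 5, 4, 8)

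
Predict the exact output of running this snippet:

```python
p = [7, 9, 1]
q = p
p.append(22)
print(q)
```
[7, 9, 1, 22]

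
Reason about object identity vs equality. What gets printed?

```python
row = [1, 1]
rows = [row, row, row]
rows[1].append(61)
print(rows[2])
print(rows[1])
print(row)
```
[1, 1, 61]
[1, 1, 61]
[1, 1, 61]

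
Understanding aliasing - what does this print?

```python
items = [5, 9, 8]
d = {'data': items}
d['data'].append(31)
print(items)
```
[5, 9, 8, 31]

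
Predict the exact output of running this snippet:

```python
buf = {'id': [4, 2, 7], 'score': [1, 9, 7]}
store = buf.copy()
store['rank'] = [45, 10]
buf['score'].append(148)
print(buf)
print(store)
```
{'id': [4, 2, 7], 'score': [1, 9, 7, 148]}
{'id': [4, 2, 7], 'score': [1, 9, 7, 148], 'rank': [45, 10]}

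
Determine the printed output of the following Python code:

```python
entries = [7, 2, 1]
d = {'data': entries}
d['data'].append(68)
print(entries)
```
[7, 2, 1, 68]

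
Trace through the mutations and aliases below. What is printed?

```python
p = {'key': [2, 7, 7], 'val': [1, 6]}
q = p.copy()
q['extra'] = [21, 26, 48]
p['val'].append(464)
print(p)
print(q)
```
{'key': [2, 7, 7], 'val': [1, 6, 464]}
{'key': [2, 7, 7], 'val': [1, 6, 464], 'extra': [21, 26, 48]}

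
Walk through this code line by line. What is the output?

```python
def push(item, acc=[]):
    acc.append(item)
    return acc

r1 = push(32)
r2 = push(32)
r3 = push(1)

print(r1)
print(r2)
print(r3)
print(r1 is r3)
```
[32, 32, 1]
[32, 32, 1]
[32, 32, 1]
True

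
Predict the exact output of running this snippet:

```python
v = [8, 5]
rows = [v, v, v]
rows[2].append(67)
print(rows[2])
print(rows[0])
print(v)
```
[8, 5, 67]
[8, 5, 67]
[8, 5, 67]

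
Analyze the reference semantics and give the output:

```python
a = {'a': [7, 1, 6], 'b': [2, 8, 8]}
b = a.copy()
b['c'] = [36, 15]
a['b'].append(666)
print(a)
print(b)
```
{'a': [7, 1, 6], 'b': [2, 8, 8, 666]}
{'a': [7, 1, 6], 'b': [2, 8, 8, 666], 'c': [36, 15]}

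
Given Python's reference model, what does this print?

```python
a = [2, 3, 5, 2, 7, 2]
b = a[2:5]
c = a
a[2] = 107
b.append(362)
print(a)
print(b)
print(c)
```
[2, 3, 107, 2, 7, 2]
[5, 2, 7, 362]
[2, 3, 107, 2, 7, 2]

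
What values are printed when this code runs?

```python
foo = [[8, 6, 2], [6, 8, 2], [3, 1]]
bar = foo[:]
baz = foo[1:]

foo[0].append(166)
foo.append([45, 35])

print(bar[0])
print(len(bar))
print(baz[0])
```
[8, 6, 2, 166]
3
[6, 8, 2]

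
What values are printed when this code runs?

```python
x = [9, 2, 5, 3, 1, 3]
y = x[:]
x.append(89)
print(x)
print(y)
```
[9, 2, 5, 3, 1, 3, 89]
[9, 2, 5, 3, 1, 3]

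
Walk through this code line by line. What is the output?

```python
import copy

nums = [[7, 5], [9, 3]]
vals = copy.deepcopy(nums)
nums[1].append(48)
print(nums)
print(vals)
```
[[7, 5], [9, 3, 48]]
[[7, 5], [9, 3]]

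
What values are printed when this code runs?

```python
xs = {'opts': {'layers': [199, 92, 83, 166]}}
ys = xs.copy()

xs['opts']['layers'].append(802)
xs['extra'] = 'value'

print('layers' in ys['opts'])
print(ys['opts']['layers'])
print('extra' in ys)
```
True
[199, 92, 83, 166, 802]
False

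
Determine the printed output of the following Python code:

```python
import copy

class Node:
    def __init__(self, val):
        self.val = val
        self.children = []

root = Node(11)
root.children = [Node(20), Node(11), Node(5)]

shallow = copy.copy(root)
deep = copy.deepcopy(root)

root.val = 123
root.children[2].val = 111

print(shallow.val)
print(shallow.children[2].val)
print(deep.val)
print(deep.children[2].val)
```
11
111
11
5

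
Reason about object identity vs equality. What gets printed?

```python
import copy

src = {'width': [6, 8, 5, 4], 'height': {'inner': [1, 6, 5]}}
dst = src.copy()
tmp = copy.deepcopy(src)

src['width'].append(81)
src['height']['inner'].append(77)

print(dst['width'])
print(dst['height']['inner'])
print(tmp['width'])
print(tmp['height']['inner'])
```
[6, 8, 5, 4, 81]
[1, 6, 5, 77]
[6, 8, 5, 4]
[1, 6, 5]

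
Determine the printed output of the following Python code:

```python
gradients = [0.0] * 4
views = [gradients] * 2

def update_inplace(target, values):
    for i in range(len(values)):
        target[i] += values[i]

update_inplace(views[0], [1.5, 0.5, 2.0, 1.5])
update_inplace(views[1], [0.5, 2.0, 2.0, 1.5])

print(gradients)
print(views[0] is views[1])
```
[2.0, 2.5, 4.0, 3.0]
True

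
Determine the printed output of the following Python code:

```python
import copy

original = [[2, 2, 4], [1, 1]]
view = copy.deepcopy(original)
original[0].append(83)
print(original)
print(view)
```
[[2, 2, 4, 83], [1, 1]]
[[2, 2, 4], [1, 1]]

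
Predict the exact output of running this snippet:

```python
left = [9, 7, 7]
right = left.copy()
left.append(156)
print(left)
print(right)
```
[9, 7, 7, 156]
[9, 7, 7]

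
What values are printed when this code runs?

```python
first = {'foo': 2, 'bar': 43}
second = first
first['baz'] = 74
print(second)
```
{'foo': 2, 'bar': 43, 'baz': 74}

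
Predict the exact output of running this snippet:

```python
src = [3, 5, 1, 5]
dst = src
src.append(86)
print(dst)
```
[3, 5, 1, 5, 86]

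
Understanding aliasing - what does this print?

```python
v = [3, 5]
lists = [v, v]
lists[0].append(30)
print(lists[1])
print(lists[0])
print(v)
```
[3, 5, 30]
[3, 5, 30]
[3, 5, 30]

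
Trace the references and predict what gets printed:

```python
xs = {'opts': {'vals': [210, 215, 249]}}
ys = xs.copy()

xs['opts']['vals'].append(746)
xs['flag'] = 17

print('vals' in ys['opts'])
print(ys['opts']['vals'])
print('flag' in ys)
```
True
[210, 215, 249, 746]
False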